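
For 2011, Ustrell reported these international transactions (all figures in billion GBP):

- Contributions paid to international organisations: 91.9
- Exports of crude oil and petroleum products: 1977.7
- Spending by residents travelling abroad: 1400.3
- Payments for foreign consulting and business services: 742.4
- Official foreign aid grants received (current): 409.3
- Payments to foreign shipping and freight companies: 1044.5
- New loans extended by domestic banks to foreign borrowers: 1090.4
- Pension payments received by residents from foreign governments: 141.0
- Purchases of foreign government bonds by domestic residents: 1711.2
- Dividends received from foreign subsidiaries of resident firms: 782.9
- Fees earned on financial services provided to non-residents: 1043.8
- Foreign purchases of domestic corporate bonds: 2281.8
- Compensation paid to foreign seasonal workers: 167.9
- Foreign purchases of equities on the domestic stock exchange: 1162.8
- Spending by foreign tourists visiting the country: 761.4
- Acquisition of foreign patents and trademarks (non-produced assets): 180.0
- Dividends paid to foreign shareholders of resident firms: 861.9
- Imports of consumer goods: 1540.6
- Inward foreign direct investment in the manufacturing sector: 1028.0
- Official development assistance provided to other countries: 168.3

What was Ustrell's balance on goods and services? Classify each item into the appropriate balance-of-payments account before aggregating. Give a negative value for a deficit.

Goods: -1540.6 + 1977.7 = 437.1
Services: -1044.5 - 742.4 + 761.4 + 1043.8 - 1400.3 = -1382.0
Trade balance = 437.1 + (-1382.0) = -944.9
(Excluded from the trade balance — secondary income: contributions paid to international organisations 91.9, official foreign aid grants received (current) 409.3, pension payments received by residents from foreign governments 141.0, official development assistance provided to other countries 168.3; financial account: new loans extended by domestic banks to foreign borrowers 1090.4, purchases of foreign government bonds by domestic residents 1711.2, foreign purchases of domestic corporate bonds 2281.8, foreign purchases of equities on the domestic stock exchange 1162.8, inward foreign direct investment in the manufacturing sector 1028.0; primary income: dividends received from foreign subsidiaries of resident firms 782.9, compensation paid to foreign seasonal workers 167.9, dividends paid to foreign shareholders of resident firms 861.9; capital account: acquisition of foreign patents and trademarks (non-produced assets) 180.0.)

-944.9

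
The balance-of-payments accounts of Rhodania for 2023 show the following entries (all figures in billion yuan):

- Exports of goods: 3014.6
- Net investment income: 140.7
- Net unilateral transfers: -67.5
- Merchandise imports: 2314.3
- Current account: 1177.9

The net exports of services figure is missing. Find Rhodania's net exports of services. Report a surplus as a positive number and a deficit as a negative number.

Current account = goods balance + services balance + net primary income + net secondary income
Sum of the known components = 773.5
Net exports of services = CA - (known components) = 1177.9 - 773.5 = 404.4

404.4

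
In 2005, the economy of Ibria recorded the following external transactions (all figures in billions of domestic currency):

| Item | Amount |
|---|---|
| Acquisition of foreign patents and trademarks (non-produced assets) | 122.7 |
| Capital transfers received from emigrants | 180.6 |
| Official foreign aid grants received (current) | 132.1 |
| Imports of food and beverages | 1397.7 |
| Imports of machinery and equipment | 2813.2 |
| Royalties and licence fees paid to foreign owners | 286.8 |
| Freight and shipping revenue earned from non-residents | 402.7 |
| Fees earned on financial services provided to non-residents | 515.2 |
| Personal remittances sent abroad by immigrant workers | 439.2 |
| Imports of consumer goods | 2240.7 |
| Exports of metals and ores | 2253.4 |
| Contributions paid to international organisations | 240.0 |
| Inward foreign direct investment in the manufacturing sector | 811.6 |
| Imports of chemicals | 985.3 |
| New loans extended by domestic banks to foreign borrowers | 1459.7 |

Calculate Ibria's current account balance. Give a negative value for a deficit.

-5099.5

Goods: -2813.2 - 985.3 + 2253.4 - 1397.7 - 2240.7 = -5183.5
Services: 515.2 - 286.8 + 402.7 = 631.1
Secondary income: -240.0 - 439.2 + 132.1 = -547.1
Current account = (-5183.5) + 631.1 + (-547.1) = -5099.5
(Excluded from the current account — capital account: acquisition of foreign patents and trademarks (non-produced assets) 122.7, capital transfers received from emigrants 180.6; financial account: inward foreign direct investment in the manufacturing sector 811.6, new loans extended by domestic banks to foreign borrowers 1459.7.)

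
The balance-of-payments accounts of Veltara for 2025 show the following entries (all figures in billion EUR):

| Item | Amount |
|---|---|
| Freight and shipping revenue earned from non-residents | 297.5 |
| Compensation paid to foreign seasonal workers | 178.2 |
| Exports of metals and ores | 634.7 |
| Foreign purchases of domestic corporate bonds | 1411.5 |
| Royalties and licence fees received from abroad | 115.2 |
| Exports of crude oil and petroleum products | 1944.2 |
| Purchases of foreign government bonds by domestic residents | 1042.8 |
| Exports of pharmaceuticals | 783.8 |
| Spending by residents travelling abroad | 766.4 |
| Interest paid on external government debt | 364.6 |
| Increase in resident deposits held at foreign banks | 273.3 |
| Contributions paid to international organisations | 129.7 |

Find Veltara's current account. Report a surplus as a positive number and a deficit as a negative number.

Goods: 783.8 + 1944.2 + 634.7 = 3362.7
Services: -766.4 + 297.5 + 115.2 = -353.7
Primary income: -178.2 - 364.6 = -542.8
Secondary income: -129.7
Current account = 3362.7 + (-353.7) + (-542.8) + (-129.7) = 2336.5
(Excluded from the current account — financial account: foreign purchases of domestic corporate bonds 1411.5, purchases of foreign government bonds by domestic residents 1042.8, increase in resident deposits held at foreign banks 273.3.)

2336.5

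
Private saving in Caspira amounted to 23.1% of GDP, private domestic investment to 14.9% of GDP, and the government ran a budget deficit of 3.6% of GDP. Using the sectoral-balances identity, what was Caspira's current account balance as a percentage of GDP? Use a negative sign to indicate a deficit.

4.6

By the sectoral-balances identity, CA = (S_private - I) + (T - G).
Private balance = 23.1 - 14.9 = 8.2
Government balance (T - G) = -3.6
CA = 8.2 + (-3.6) = 4.6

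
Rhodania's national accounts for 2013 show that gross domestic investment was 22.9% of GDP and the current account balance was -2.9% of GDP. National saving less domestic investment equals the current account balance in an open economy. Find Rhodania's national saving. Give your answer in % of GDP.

S - I = CA (net lending to the rest of the world).
S = I + CA = 22.9 + (-2.9) = 20.0

20.0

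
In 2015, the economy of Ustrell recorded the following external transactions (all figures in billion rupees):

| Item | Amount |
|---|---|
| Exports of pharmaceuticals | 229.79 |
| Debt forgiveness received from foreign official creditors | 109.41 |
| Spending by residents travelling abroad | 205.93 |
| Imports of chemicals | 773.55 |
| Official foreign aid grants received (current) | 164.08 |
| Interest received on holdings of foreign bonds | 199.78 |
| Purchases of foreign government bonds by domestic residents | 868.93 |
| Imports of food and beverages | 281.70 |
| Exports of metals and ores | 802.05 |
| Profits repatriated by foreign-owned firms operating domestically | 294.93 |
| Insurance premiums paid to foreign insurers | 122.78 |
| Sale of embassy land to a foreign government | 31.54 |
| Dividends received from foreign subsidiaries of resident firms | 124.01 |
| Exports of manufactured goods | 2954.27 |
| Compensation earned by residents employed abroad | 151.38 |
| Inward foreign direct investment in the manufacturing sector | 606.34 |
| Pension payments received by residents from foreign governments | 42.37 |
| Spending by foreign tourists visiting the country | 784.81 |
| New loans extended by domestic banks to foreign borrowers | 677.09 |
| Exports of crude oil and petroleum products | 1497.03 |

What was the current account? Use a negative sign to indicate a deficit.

5270.68

Goods: -281.70 + 2954.27 + 1497.03 + 229.79 - 773.55 + 802.05 = 4427.89
Services: -122.78 + 784.81 - 205.93 = 456.10
Primary income: 151.38 + 124.01 - 294.93 + 199.78 = 180.24
Secondary income: 164.08 + 42.37 = 206.45
Current account = 4427.89 + 456.10 + 180.24 + 206.45 = 5270.68
(Excluded from the current account — capital account: debt forgiveness received from foreign official creditors 109.41, sale of embassy land to a foreign government 31.54; financial account: purchases of foreign government bonds by domestic residents 868.93, inward foreign direct investment in the manufacturing sector 606.34, new loans extended by domestic banks to foreign borrowers 677.09.)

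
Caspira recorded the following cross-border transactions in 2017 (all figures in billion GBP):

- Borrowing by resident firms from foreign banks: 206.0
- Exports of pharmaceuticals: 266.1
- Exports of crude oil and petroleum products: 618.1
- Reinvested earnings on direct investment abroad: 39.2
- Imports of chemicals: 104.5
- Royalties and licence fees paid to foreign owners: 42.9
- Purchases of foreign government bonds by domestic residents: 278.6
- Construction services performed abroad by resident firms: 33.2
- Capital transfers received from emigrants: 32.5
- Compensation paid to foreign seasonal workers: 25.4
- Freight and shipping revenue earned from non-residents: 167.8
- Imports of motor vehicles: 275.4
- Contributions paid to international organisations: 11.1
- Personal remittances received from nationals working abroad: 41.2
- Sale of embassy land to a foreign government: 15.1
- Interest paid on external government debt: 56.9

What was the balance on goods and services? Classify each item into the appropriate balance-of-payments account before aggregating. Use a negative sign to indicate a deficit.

Goods: -275.4 - 104.5 + 618.1 + 266.1 = 504.3
Services: -42.9 + 33.2 + 167.8 = 158.1
Trade balance = 504.3 + 158.1 = 662.4
(Excluded from the trade balance — financial account: borrowing by resident firms from foreign banks 206.0, purchases of foreign government bonds by domestic residents 278.6; primary income: reinvested earnings on direct investment abroad 39.2, compensation paid to foreign seasonal workers 25.4, interest paid on external government debt 56.9; capital account: capital transfers received from emigrants 32.5, sale of embassy land to a foreign government 15.1; secondary income: contributions paid to international organisations 11.1, personal remittances received from nationals working abroad 41.2.)

662.4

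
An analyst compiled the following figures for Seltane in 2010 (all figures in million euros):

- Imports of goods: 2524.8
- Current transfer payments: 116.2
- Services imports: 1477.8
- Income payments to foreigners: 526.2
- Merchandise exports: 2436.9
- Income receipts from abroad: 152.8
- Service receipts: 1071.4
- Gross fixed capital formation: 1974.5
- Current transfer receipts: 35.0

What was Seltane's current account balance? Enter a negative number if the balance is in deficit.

-948.9

Goods balance = 2436.9 - 2524.8 = -87.9
Services balance = 1071.4 - 1477.8 = -406.4
Trade balance (goods + services) = -87.9 + (-406.4) = -494.3
Net primary income = 152.8 - 526.2 = -373.4
Net secondary income = 35.0 - 116.2 = -81.2
Current account = -494.3 + (-373.4) + (-81.2) = -948.9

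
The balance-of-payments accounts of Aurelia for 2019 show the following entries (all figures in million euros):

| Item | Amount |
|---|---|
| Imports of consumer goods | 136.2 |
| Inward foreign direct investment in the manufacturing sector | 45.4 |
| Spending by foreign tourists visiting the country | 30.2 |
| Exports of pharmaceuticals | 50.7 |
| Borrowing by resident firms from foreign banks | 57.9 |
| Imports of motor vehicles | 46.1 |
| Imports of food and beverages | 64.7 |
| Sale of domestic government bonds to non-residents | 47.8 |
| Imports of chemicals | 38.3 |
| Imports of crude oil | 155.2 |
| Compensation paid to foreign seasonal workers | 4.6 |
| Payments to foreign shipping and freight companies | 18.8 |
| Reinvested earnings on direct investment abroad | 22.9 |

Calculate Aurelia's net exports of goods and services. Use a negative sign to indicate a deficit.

-378.4

Goods: 50.7 - 155.2 - 64.7 - 38.3 - 136.2 - 46.1 = -389.8
Services: 30.2 - 18.8 = 11.4
Trade balance = -389.8 + 11.4 = -378.4
(Excluded from the trade balance — financial account: inward foreign direct investment in the manufacturing sector 45.4, borrowing by resident firms from foreign banks 57.9, sale of domestic government bonds to non-residents 47.8; primary income: compensation paid to foreign seasonal workers 4.6, reinvested earnings on direct investment abroad 22.9.)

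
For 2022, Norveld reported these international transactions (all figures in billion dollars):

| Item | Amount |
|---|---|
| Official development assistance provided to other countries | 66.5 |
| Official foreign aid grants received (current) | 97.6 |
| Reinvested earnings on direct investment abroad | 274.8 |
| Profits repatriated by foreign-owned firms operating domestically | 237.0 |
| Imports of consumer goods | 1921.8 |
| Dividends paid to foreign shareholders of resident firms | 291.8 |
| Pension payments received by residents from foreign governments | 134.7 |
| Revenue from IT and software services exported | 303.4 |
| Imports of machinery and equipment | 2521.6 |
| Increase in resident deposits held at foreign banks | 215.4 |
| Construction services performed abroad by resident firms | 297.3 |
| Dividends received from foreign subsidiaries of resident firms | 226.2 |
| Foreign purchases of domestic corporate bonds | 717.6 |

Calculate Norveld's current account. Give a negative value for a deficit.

Goods: -1921.8 - 2521.6 = -4443.4
Services: 303.4 + 297.3 = 600.7
Primary income: 226.2 + 274.8 - 291.8 - 237.0 = -27.8
Secondary income: -66.5 + 134.7 + 97.6 = 165.8
Current account = (-4443.4) + 600.7 + (-27.8) + 165.8 = -3704.7
(Excluded from the current account — financial account: increase in resident deposits held at foreign banks 215.4, foreign purchases of domestic corporate bonds 717.6.)

-3704.7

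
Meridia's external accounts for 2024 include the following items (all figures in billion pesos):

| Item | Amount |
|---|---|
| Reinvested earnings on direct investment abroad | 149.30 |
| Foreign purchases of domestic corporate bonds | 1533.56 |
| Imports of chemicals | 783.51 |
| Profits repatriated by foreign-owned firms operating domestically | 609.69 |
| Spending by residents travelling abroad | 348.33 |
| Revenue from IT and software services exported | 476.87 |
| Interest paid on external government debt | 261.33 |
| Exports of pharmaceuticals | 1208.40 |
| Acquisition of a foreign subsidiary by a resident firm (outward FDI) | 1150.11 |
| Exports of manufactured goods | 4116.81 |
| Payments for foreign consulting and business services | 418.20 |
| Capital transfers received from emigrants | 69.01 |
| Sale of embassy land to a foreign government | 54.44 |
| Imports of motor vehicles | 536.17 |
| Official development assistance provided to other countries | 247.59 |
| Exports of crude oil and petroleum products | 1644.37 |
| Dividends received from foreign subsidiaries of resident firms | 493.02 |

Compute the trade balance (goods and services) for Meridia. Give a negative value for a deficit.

Goods: 1644.37 + 4116.81 - 783.51 - 536.17 + 1208.40 = 5649.90
Services: -418.20 + 476.87 - 348.33 = -289.66
Trade balance = 5649.90 + (-289.66) = 5360.24
(Excluded from the trade balance — primary income: reinvested earnings on direct investment abroad 149.30, profits repatriated by foreign-owned firms operating domestically 609.69, interest paid on external government debt 261.33, dividends received from foreign subsidiaries of resident firms 493.02; financial account: foreign purchases of domestic corporate bonds 1533.56, acquisition of a foreign subsidiary by a resident firm (outward FDI) 1150.11; capital account: capital transfers received from emigrants 69.01, sale of embassy land to a foreign government 54.44; secondary income: official development assistance provided to other countries 247.59.)

5360.24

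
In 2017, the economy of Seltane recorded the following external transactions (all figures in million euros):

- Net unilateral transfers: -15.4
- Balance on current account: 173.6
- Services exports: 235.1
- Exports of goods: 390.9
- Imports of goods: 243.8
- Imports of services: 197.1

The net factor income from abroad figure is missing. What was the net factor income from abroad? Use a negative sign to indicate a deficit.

Current account = goods balance + services balance + net primary income + net secondary income
Sum of the known components = 169.7
Net factor income from abroad = CA - (known components) = 173.6 - 169.7 = 3.9

3.9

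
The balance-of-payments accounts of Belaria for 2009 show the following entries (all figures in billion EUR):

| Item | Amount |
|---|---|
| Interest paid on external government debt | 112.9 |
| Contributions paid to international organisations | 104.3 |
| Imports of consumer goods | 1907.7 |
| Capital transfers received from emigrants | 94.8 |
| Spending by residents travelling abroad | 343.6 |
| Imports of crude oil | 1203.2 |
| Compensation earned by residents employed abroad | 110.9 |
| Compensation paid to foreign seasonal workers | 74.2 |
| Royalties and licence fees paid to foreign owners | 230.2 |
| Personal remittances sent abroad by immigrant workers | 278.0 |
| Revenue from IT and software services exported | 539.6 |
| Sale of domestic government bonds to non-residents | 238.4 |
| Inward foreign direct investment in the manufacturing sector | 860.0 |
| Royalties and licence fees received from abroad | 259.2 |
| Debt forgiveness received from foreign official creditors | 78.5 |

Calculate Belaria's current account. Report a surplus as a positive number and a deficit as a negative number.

-3344.4

Goods: -1907.7 - 1203.2 = -3110.9
Services: -230.2 + 539.6 + 259.2 - 343.6 = 225.0
Primary income: -112.9 - 74.2 + 110.9 = -76.2
Secondary income: -278.0 - 104.3 = -382.3
Current account = (-3110.9) + 225.0 + (-76.2) + (-382.3) = -3344.4
(Excluded from the current account — capital account: capital transfers received from emigrants 94.8, debt forgiveness received from foreign official creditors 78.5; financial account: sale of domestic government bonds to non-residents 238.4, inward foreign direct investment in the manufacturing sector 860.0.)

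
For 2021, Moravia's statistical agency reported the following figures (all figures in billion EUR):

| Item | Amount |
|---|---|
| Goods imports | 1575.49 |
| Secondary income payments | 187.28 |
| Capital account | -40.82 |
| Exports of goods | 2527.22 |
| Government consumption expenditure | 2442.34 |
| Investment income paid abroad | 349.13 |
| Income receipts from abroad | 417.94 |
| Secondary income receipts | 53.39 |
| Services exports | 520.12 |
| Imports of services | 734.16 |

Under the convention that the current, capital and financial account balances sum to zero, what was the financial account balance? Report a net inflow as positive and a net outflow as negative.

-631.79

Goods balance = 2527.22 - 1575.49 = 951.73
Services balance = 520.12 - 734.16 = -214.04
Trade balance (goods + services) = 951.73 + (-214.04) = 737.69
Net primary income = 417.94 - 349.13 = 68.81
Net secondary income = 53.39 - 187.28 = -133.89
Current account = 737.69 + 68.81 + (-133.89) = 672.61
Financial account = -(672.61 + (-40.82)) = -631.79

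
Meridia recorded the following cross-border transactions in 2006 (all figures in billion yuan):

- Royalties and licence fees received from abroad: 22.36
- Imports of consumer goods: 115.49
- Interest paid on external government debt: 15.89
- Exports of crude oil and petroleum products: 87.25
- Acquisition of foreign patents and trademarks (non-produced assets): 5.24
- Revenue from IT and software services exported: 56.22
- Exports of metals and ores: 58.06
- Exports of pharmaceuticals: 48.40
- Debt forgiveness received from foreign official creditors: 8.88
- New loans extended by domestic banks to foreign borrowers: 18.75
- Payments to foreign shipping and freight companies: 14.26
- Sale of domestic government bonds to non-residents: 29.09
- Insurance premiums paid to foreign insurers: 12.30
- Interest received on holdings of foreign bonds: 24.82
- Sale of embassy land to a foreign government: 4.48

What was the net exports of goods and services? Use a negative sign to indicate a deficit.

130.24

Goods: 87.25 + 58.06 - 115.49 + 48.40 = 78.22
Services: -12.30 - 14.26 + 56.22 + 22.36 = 52.02
Trade balance = 78.22 + 52.02 = 130.24
(Excluded from the trade balance — primary income: interest paid on external government debt 15.89, interest received on holdings of foreign bonds 24.82; capital account: acquisition of foreign patents and trademarks (non-produced assets) 5.24, debt forgiveness received from foreign official creditors 8.88, sale of embassy land to a foreign government 4.48; financial account: new loans extended by domestic banks to foreign borrowers 18.75, sale of domestic government bonds to non-residents 29.09.)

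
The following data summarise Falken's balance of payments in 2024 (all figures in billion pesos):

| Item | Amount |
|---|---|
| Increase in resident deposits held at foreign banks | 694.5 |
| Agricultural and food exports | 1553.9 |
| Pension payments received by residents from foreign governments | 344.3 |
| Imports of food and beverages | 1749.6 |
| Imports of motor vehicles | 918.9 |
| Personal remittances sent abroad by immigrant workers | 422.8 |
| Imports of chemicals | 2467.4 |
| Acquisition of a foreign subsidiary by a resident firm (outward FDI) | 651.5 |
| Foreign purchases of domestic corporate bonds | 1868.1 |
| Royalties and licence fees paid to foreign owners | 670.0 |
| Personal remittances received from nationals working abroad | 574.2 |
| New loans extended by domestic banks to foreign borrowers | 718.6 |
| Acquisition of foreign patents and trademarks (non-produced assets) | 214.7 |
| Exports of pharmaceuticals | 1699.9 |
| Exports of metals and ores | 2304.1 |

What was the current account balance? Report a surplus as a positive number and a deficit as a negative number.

247.7

Goods: -2467.4 + 1699.9 + 2304.1 - 1749.6 - 918.9 + 1553.9 = 422.0
Services: -670.0
Secondary income: 574.2 - 422.8 + 344.3 = 495.7
Current account = 422.0 + (-670.0) + 495.7 = 247.7
(Excluded from the current account — financial account: increase in resident deposits held at foreign banks 694.5, acquisition of a foreign subsidiary by a resident firm (outward FDI) 651.5, foreign purchases of domestic corporate bonds 1868.1, new loans extended by domestic banks to foreign borrowers 718.6; capital account: acquisition of foreign patents and trademarks (non-produced assets) 214.7.)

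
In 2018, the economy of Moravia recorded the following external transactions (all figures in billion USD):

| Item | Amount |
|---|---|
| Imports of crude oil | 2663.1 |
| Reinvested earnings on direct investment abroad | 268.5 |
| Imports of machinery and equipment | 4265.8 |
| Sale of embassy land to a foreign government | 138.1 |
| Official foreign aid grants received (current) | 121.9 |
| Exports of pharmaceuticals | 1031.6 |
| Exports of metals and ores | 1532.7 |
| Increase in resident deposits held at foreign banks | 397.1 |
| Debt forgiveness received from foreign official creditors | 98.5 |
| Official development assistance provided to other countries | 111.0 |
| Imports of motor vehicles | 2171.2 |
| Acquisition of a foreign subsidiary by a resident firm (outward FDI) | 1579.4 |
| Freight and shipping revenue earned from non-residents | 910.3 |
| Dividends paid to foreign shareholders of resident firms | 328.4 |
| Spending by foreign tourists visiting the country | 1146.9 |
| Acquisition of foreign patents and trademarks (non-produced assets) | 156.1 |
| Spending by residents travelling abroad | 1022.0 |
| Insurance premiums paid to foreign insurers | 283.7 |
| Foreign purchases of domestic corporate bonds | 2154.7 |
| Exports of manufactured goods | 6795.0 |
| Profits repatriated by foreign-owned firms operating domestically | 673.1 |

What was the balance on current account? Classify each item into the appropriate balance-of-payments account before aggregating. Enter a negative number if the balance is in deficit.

288.6

Goods: -4265.8 + 1031.6 + 1532.7 - 2663.1 + 6795.0 - 2171.2 = 259.2
Services: 910.3 + 1146.9 - 283.7 - 1022.0 = 751.5
Primary income: 268.5 - 328.4 - 673.1 = -733.0
Secondary income: 121.9 - 111.0 = 10.9
Current account = 259.2 + 751.5 + (-733.0) + 10.9 = 288.6
(Excluded from the current account — capital account: sale of embassy land to a foreign government 138.1, debt forgiveness received from foreign official creditors 98.5, acquisition of foreign patents and trademarks (non-produced assets) 156.1; financial account: increase in resident deposits held at foreign banks 397.1, acquisition of a foreign subsidiary by a resident firm (outward FDI) 1579.4, foreign purchases of domestic corporate bonds 2154.7.)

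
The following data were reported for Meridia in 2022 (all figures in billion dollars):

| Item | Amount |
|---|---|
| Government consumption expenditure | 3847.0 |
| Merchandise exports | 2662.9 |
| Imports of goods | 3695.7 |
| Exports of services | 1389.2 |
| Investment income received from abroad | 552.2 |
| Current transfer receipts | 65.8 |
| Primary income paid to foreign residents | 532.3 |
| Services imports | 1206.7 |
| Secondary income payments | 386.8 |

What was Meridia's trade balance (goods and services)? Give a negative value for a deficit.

-850.3

Goods balance = 2662.9 - 3695.7 = -1032.8
Services balance = 1389.2 - 1206.7 = 182.5
Trade balance (goods + services) = -1032.8 + 182.5 = -850.3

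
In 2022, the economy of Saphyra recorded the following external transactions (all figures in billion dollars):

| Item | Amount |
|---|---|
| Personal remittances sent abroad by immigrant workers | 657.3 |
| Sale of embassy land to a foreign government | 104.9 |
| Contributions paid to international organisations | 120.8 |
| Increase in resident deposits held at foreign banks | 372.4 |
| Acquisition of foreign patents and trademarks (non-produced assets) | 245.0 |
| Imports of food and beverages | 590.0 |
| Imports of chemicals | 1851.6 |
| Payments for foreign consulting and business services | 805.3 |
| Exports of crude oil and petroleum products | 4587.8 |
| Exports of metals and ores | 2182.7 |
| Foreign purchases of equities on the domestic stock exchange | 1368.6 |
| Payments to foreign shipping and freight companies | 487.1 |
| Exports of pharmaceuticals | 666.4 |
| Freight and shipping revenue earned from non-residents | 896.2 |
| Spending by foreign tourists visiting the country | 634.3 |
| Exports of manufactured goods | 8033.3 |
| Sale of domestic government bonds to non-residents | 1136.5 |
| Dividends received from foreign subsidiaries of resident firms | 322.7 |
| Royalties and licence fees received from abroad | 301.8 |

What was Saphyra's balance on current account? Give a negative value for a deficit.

13113.1

Goods: 8033.3 + 4587.8 + 2182.7 + 666.4 - 590.0 - 1851.6 = 13028.6
Services: -805.3 + 896.2 - 487.1 + 301.8 + 634.3 = 539.9
Primary income: 322.7
Secondary income: -657.3 - 120.8 = -778.1
Current account = 13028.6 + 539.9 + 322.7 + (-778.1) = 13113.1
(Excluded from the current account — capital account: sale of embassy land to a foreign government 104.9, acquisition of foreign patents and trademarks (non-produced assets) 245.0; financial account: increase in resident deposits held at foreign banks 372.4, foreign purchases of equities on the domestic stock exchange 1368.6, sale of domestic government bonds to non-residents 1136.5.)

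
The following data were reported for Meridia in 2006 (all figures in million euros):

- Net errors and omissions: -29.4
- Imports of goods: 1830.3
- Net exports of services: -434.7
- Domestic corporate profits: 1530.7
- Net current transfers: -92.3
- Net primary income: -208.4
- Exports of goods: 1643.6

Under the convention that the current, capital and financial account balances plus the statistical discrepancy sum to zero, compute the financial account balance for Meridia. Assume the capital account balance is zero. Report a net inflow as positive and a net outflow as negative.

951.5

Goods balance = 1643.6 - 1830.3 = -186.7
Services balance = -434.7
Trade balance (goods + services) = -186.7 + (-434.7) = -621.4
Net primary income = -208.4
Net secondary income = -92.3
Current account = -621.4 + (-208.4) + (-92.3) = -922.1
Financial account = -(-922.1 + (-29.4)) = 951.5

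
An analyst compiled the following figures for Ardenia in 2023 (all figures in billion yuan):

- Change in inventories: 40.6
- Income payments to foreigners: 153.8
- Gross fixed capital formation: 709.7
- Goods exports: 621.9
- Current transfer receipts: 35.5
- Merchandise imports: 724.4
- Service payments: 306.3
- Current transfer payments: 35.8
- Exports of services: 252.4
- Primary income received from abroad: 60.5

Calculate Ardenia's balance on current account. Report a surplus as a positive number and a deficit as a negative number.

Goods balance = 621.9 - 724.4 = -102.5
Services balance = 252.4 - 306.3 = -53.9
Trade balance (goods + services) = -102.5 + (-53.9) = -156.4
Net primary income = 60.5 - 153.8 = -93.3
Net secondary income = 35.5 - 35.8 = -0.3
Current account = -156.4 + (-93.3) + (-0.3) = -250.0

-250.0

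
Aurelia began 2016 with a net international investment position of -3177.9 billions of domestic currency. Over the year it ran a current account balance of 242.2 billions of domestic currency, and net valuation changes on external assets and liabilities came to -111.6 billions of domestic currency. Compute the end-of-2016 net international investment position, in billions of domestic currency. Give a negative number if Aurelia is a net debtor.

Change in NIIP = current account + net valuation change = 242.2 + (-111.6) = 130.6
End-of-year NIIP = -3177.9 + 130.6 = -3047.3

-3047.3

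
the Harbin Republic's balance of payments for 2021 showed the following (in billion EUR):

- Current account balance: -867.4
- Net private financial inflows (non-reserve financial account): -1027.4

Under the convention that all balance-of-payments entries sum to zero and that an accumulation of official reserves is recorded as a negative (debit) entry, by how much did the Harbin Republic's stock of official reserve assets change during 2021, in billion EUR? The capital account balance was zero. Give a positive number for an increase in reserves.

Official reserve transactions balance = -((-867.4) + (-1027.4)) = 1894.8
An accumulation of reserves is recorded as a debit (negative entry), so the change in the stock of reserves is the negative of that balance.
Change in official reserves = -(1894.8) = -1894.8

-1894.8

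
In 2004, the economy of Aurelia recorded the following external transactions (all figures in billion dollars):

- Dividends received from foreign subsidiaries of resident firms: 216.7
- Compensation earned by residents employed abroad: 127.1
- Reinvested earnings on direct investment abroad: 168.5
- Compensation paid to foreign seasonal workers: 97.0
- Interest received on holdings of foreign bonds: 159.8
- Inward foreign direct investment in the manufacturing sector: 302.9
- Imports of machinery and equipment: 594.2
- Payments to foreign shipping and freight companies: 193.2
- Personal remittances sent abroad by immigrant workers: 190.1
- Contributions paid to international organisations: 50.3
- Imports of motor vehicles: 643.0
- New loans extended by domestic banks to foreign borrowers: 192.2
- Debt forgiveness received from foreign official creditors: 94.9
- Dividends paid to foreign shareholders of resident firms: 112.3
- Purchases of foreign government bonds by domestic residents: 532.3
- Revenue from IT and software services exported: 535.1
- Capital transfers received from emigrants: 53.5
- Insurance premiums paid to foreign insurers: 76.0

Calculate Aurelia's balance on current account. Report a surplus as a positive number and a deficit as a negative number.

Goods: -643.0 - 594.2 = -1237.2
Services: -193.2 - 76.0 + 535.1 = 265.9
Primary income: 216.7 + 168.5 + 127.1 - 97.0 + 159.8 - 112.3 = 462.8
Secondary income: -190.1 - 50.3 = -240.4
Current account = (-1237.2) + 265.9 + 462.8 + (-240.4) = -748.9
(Excluded from the current account — financial account: inward foreign direct investment in the manufacturing sector 302.9, new loans extended by domestic banks to foreign borrowers 192.2, purchases of foreign government bonds by domestic residents 532.3; capital account: debt forgiveness received from foreign official creditors 94.9, capital transfers received from emigrants 53.5.)

-748.9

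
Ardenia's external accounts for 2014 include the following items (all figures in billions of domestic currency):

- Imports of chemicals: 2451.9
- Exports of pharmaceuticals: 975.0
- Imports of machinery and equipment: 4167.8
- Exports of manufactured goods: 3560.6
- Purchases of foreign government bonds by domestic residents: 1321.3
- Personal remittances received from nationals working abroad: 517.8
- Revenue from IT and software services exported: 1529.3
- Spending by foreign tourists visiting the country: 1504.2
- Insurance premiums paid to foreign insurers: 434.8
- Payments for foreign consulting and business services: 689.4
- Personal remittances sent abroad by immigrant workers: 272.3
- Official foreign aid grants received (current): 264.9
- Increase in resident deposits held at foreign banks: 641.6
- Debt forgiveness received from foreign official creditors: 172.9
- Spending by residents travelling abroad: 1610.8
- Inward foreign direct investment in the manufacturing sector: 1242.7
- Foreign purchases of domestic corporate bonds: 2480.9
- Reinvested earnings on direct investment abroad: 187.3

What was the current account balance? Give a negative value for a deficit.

Goods: -2451.9 + 3560.6 + 975.0 - 4167.8 = -2084.1
Services: 1504.2 - 1610.8 + 1529.3 - 434.8 - 689.4 = 298.5
Primary income: 187.3
Secondary income: -272.3 + 264.9 + 517.8 = 510.4
Current account = (-2084.1) + 298.5 + 187.3 + 510.4 = -1087.9
(Excluded from the current account — financial account: purchases of foreign government bonds by domestic residents 1321.3, increase in resident deposits held at foreign banks 641.6, inward foreign direct investment in the manufacturing sector 1242.7, foreign purchases of domestic corporate bonds 2480.9; capital account: debt forgiveness received from foreign official creditors 172.9.)

-1087.9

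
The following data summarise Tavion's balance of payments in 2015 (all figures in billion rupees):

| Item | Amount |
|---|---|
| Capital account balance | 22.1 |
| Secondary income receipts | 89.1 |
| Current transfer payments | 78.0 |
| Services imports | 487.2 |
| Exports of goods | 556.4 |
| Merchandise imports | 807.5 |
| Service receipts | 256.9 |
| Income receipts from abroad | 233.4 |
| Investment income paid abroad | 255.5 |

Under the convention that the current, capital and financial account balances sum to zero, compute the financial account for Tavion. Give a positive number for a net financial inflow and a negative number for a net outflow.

Goods balance = 556.4 - 807.5 = -251.1
Services balance = 256.9 - 487.2 = -230.3
Trade balance (goods + services) = -251.1 + (-230.3) = -481.4
Net primary income = 233.4 - 255.5 = -22.1
Net secondary income = 89.1 - 78.0 = 11.1
Current account = -481.4 + (-22.1) + 11.1 = -492.4
Financial account = -(-492.4 + 22.1) = 470.3

470.3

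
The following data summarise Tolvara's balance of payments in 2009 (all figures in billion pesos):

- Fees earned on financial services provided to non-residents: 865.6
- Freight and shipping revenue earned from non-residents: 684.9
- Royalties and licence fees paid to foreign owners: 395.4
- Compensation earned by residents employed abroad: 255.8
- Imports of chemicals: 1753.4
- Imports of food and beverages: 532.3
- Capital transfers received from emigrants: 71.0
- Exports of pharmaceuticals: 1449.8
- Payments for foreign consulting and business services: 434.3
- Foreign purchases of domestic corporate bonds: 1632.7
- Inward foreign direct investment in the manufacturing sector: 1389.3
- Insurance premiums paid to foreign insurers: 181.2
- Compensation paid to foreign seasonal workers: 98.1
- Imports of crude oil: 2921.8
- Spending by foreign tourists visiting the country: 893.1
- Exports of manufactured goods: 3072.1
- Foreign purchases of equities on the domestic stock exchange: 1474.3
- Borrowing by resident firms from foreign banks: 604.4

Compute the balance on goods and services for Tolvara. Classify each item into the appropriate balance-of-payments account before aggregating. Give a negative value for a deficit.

747.1

Goods: 1449.8 - 2921.8 - 1753.4 - 532.3 + 3072.1 = -685.6
Services: 865.6 + 893.1 - 181.2 - 395.4 - 434.3 + 684.9 = 1432.7
Trade balance = -685.6 + 1432.7 = 747.1
(Excluded from the trade balance — primary income: compensation earned by residents employed abroad 255.8, compensation paid to foreign seasonal workers 98.1; capital account: capital transfers received from emigrants 71.0; financial account: foreign purchases of domestic corporate bonds 1632.7, inward foreign direct investment in the manufacturing sector 1389.3, foreign purchases of equities on the domestic stock exchange 1474.3, borrowing by resident firms from foreign banks 604.4.)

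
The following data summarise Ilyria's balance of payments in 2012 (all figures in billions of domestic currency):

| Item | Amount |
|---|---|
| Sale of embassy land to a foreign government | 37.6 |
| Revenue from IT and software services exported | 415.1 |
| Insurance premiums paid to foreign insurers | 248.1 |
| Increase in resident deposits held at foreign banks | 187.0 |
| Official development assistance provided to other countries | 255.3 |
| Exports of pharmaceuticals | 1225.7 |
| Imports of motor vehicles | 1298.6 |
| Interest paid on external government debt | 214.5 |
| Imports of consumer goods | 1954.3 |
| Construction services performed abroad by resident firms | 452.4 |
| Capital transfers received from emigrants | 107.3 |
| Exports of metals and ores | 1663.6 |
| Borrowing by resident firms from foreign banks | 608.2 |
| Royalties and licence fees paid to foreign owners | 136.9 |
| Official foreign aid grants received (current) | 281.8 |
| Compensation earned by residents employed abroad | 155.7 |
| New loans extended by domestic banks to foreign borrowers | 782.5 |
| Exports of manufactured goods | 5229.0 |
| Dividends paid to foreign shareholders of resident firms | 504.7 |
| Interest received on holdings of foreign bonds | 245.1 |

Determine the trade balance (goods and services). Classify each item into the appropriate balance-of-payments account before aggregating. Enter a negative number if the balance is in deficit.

5347.9

Goods: 5229.0 + 1225.7 + 1663.6 - 1298.6 - 1954.3 = 4865.4
Services: 452.4 - 248.1 - 136.9 + 415.1 = 482.5
Trade balance = 4865.4 + 482.5 = 5347.9
(Excluded from the trade balance — capital account: sale of embassy land to a foreign government 37.6, capital transfers received from emigrants 107.3; financial account: increase in resident deposits held at foreign banks 187.0, borrowing by resident firms from foreign banks 608.2, new loans extended by domestic banks to foreign borrowers 782.5; secondary income: official development assistance provided to other countries 255.3, official foreign aid grants received (current) 281.8; primary income: interest paid on external government debt 214.5, compensation earned by residents employed abroad 155.7, dividends paid to foreign shareholders of resident firms 504.7, interest received on holdings of foreign bonds 245.1.)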